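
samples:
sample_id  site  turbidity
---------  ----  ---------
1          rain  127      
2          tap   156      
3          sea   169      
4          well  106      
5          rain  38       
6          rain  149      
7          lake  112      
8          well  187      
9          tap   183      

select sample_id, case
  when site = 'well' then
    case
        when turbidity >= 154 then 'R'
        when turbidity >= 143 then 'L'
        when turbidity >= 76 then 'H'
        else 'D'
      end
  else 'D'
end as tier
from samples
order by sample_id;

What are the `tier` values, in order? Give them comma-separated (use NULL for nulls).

D, D, D, H, D, D, D, R, D

sample_id=1: site='rain' → outer ELSE → D
sample_id=2: site='tap' → outer ELSE → D
sample_id=3: site='sea' → outer ELSE → D
sample_id=4: site='well' → inner[turbidity >= 76] → H
sample_id=5: site='rain' → outer ELSE → D
sample_id=6: site='rain' → outer ELSE → D
sample_id=7: site='lake' → outer ELSE → D
sample_id=8: site='well' → inner[turbidity >= 154] → R
sample_id=9: site='tap' → outer ELSE → D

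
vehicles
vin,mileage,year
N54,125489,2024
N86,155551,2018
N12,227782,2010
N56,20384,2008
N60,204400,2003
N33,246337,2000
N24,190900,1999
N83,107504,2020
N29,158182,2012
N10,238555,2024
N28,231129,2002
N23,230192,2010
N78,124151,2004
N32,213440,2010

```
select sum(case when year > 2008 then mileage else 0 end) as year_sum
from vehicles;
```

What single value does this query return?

vin=N54: ✓ → 125489
vin=N86: ✓ → 155551
vin=N12: ✓ → 227782
vin=N56: ✗
vin=N60: ✗
vin=N33: ✗
vin=N24: ✗
vin=N83: ✓ → 107504
vin=N29: ✓ → 158182
vin=N10: ✓ → 238555
vin=N28: ✗
vin=N23: ✓ → 230192
vin=N78: ✗
vin=N32: ✓ → 213440
year_sum = 125489 + 155551 + 227782 + 107504 + 158182 + 238555 + 230192 + 213440 = 1456695

1456695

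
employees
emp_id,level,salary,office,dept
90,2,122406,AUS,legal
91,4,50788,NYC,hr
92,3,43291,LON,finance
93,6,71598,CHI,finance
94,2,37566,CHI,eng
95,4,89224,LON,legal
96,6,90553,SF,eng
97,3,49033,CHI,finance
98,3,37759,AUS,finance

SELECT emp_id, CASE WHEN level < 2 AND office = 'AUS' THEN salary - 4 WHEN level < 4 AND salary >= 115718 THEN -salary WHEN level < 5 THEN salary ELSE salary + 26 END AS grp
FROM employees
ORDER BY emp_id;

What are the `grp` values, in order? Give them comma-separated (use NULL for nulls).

emp_id=90: level < 4 AND salary >= 115718 → -122406
emp_id=91: level < 5 → 50788
emp_id=92: level < 5 → 43291
emp_id=93: ELSE → 71624
emp_id=94: level < 5 → 37566
emp_id=95: level < 5 → 89224
emp_id=96: ELSE → 90579
emp_id=97: level < 5 → 49033
emp_id=98: level < 5 → 37759

-122406, 50788, 43291, 71624, 37566, 89224, 90579, 49033, 37759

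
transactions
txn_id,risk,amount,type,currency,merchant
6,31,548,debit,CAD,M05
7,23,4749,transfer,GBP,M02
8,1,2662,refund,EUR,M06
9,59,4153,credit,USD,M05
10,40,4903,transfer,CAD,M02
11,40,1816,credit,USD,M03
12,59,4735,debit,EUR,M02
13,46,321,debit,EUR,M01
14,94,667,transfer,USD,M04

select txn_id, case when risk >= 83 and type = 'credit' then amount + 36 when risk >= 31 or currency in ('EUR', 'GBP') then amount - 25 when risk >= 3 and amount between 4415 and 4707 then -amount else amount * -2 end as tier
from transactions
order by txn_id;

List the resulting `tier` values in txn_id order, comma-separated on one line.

txn_id=6: risk >= 31 or currency in ('EUR', 'GBP') → 523
txn_id=7: risk >= 31 or currency in ('EUR', 'GBP') → 4724
txn_id=8: risk >= 31 or currency in ('EUR', 'GBP') → 2637
txn_id=9: risk >= 31 or currency in ('EUR', 'GBP') → 4128
txn_id=10: risk >= 31 or currency in ('EUR', 'GBP') → 4878
txn_id=11: risk >= 31 or currency in ('EUR', 'GBP') → 1791
txn_id=12: risk >= 31 or currency in ('EUR', 'GBP') → 4710
txn_id=13: risk >= 31 or currency in ('EUR', 'GBP') → 296
txn_id=14: risk >= 31 or currency in ('EUR', 'GBP') → 642

523, 4724, 2637, 4128, 4878, 1791, 4710, 296, 642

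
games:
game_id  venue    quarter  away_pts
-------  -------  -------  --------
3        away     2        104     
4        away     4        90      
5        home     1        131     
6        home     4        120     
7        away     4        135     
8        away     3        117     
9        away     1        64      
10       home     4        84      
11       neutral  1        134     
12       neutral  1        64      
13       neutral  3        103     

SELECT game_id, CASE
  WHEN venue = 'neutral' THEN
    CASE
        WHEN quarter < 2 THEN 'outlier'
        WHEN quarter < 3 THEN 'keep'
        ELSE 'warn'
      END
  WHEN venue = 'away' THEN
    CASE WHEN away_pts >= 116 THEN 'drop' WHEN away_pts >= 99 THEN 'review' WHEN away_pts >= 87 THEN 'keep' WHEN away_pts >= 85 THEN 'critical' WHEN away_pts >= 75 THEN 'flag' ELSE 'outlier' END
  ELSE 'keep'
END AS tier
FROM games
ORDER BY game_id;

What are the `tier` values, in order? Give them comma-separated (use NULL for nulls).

game_id=3: venue='away' → inner[away_pts >= 99] → review
game_id=4: venue='away' → inner[away_pts >= 87] → keep
game_id=5: venue='home' → outer ELSE → keep
game_id=6: venue='home' → outer ELSE → keep
game_id=7: venue='away' → inner[away_pts >= 116] → drop
game_id=8: venue='away' → inner[away_pts >= 116] → drop
game_id=9: venue='away' → inner[ELSE] → outlier
game_id=10: venue='home' → outer ELSE → keep
game_id=11: venue='neutral' → inner[quarter < 2] → outlier
game_id=12: venue='neutral' → inner[quarter < 2] → outlier
game_id=13: venue='neutral' → inner[ELSE] → warn

review, keep, keep, keep, drop, drop, outlier, keep, outlier, outlier, warn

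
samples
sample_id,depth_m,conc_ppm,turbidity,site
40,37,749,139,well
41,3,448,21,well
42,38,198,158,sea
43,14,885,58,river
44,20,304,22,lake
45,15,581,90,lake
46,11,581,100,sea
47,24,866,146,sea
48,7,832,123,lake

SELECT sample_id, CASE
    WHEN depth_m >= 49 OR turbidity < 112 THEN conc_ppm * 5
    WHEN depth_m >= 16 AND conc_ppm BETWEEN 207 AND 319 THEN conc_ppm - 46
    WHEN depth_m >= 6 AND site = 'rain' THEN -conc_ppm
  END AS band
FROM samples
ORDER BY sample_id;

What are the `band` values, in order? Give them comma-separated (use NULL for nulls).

NULL, 2240, NULL, 4425, 1520, 2905, 2905, NULL, NULL

sample_id=40: (no match → NULL) → NULL
sample_id=41: depth_m >= 49 OR turbidity < 112 → 2240
sample_id=42: (no match → NULL) → NULL
sample_id=43: depth_m >= 49 OR turbidity < 112 → 4425
sample_id=44: depth_m >= 49 OR turbidity < 112 → 1520
sample_id=45: depth_m >= 49 OR turbidity < 112 → 2905
sample_id=46: depth_m >= 49 OR turbidity < 112 → 2905
sample_id=47: (no match → NULL) → NULL
sample_id=48: (no match → NULL) → NULL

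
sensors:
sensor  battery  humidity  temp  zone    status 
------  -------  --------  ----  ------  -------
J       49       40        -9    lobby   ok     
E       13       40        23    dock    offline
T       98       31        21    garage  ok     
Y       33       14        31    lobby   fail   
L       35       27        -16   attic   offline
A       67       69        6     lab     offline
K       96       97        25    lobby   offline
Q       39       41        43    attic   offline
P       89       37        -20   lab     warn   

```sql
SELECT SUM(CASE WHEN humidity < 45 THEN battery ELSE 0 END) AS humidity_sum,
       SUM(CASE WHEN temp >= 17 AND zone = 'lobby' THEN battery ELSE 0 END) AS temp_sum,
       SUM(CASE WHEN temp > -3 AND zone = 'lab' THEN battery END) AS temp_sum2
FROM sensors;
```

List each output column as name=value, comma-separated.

humidity_sum=356, temp_sum=129, temp_sum2=67

[humidity_sum: humidity < 45]
sensor=J: ✓ → 49
sensor=E: ✓ → 13
sensor=T: ✓ → 98
sensor=Y: ✓ → 33
sensor=L: ✓ → 35
sensor=A: ✗
sensor=K: ✗
sensor=Q: ✓ → 39
sensor=P: ✓ → 89
humidity_sum = 49 + 13 + 98 + 33 + 35 + 39 + 89 = 356
—
[temp_sum: temp >= 17 AND zone = 'lobby']
sensor=J: ✗
sensor=E: ✗
sensor=T: ✗
sensor=Y: ✓ → 33
sensor=L: ✗
sensor=A: ✗
sensor=K: ✓ → 96
sensor=Q: ✗
sensor=P: ✗
temp_sum = 33 + 96 = 129
—
[temp_sum2: temp > -3 AND zone = 'lab']
sensor=J: ✗
sensor=E: ✗
sensor=T: ✗
sensor=Y: ✗
sensor=L: ✗
sensor=A: ✓ → 67
sensor=K: ✗
sensor=Q: ✗
sensor=P: ✗
temp_sum2 = 67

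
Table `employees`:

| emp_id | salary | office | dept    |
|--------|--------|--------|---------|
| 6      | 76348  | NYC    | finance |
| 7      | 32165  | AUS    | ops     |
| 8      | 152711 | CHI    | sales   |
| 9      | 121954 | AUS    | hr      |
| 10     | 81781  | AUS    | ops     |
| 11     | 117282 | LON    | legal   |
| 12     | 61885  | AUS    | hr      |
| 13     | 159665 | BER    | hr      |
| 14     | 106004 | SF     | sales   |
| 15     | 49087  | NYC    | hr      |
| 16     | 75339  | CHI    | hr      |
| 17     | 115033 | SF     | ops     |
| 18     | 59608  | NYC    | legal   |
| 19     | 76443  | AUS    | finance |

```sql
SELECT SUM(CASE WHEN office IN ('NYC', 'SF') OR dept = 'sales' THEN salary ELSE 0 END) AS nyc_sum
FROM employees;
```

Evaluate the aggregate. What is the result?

558791

emp_id=6: ✓ → 76348
emp_id=7: ✗
emp_id=8: ✓ → 152711
emp_id=9: ✗
emp_id=10: ✗
emp_id=11: ✗
emp_id=12: ✗
emp_id=13: ✗
emp_id=14: ✓ → 106004
emp_id=15: ✓ → 49087
emp_id=16: ✗
emp_id=17: ✓ → 115033
emp_id=18: ✓ → 59608
emp_id=19: ✗
nyc_sum = 76348 + 152711 + 106004 + 49087 + 115033 + 59608 = 558791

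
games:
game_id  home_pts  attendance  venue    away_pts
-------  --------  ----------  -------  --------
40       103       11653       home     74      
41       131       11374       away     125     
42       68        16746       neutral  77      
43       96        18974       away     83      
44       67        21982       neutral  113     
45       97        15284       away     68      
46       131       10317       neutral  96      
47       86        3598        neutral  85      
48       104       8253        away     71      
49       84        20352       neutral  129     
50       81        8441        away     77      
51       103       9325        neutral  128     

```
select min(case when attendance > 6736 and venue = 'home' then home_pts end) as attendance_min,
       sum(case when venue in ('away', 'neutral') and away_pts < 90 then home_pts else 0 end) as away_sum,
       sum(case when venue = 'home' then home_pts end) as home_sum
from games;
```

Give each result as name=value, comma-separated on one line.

attendance_min=103, away_sum=532, home_sum=103

[attendance_min: attendance > 6736 and venue = 'home']
game_id=40: ✓ → 103
game_id=41: ✗
game_id=42: ✗
game_id=43: ✗
game_id=44: ✗
game_id=45: ✗
game_id=46: ✗
game_id=47: ✗
game_id=48: ✗
game_id=49: ✗
game_id=50: ✗
game_id=51: ✗
attendance_min = MIN(103) = 103
—
[away_sum: venue in ('away', 'neutral') and away_pts < 90]
game_id=40: ✗
game_id=41: ✗
game_id=42: ✓ → 68
game_id=43: ✓ → 96
game_id=44: ✗
game_id=45: ✓ → 97
game_id=46: ✗
game_id=47: ✓ → 86
game_id=48: ✓ → 104
game_id=49: ✗
game_id=50: ✓ → 81
game_id=51: ✗
away_sum = 68 + 96 + 97 + 86 + 104 + 81 = 532
—
[home_sum: venue = 'home']
game_id=40: ✓ → 103
game_id=41: ✗
game_id=42: ✗
game_id=43: ✗
game_id=44: ✗
game_id=45: ✗
game_id=46: ✗
game_id=47: ✗
game_id=48: ✗
game_id=49: ✗
game_id=50: ✗
game_id=51: ✗
home_sum = 103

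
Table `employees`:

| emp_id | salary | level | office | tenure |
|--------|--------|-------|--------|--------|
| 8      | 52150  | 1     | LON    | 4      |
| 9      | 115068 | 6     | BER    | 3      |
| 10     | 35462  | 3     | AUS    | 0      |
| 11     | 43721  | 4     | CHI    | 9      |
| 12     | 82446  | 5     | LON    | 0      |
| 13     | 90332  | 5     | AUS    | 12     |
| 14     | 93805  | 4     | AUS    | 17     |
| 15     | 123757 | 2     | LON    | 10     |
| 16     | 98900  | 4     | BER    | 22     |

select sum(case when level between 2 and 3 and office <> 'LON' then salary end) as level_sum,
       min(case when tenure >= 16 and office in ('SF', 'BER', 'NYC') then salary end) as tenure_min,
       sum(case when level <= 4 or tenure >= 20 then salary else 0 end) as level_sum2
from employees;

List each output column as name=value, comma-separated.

[level_sum: level between 2 and 3 and office <> 'LON']
emp_id=8: ✗
emp_id=9: ✗
emp_id=10: ✓ → 35462
emp_id=11: ✗
emp_id=12: ✗
emp_id=13: ✗
emp_id=14: ✗
emp_id=15: ✗
emp_id=16: ✗
level_sum = 35462
—
[tenure_min: tenure >= 16 and office in ('SF', 'BER', 'NYC')]
emp_id=8: ✗
emp_id=9: ✗
emp_id=10: ✗
emp_id=11: ✗
emp_id=12: ✗
emp_id=13: ✗
emp_id=14: ✗
emp_id=15: ✗
emp_id=16: ✓ → 98900
tenure_min = MIN(98900) = 98900
—
[level_sum2: level <= 4 or tenure >= 20]
emp_id=8: ✓ → 52150
emp_id=9: ✗
emp_id=10: ✓ → 35462
emp_id=11: ✓ → 43721
emp_id=12: ✗
emp_id=13: ✗
emp_id=14: ✓ → 93805
emp_id=15: ✓ → 123757
emp_id=16: ✓ → 98900
level_sum2 = 52150 + 35462 + 43721 + 93805 + 123757 + 98900 = 447795

level_sum=35462, tenure_min=98900, level_sum2=447795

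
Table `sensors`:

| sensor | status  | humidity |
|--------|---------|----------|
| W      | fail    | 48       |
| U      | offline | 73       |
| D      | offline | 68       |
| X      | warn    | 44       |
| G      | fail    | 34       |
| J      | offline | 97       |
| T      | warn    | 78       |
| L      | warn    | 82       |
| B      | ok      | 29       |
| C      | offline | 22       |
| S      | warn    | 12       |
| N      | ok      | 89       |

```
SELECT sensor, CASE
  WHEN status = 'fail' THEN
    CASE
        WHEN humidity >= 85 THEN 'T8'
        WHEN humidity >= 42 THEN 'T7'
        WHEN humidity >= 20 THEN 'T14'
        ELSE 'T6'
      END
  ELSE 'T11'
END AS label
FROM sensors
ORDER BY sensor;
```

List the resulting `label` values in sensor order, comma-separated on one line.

T11, T11, T11, T14, T11, T11, T11, T11, T11, T11, T7, T11

sensor=B: status='ok' → outer ELSE → T11
sensor=C: status='offline' → outer ELSE → T11
sensor=D: status='offline' → outer ELSE → T11
sensor=G: status='fail' → inner[humidity >= 20] → T14
sensor=J: status='offline' → outer ELSE → T11
sensor=L: status='warn' → outer ELSE → T11
sensor=N: status='ok' → outer ELSE → T11
sensor=S: status='warn' → outer ELSE → T11
sensor=T: status='warn' → outer ELSE → T11
sensor=U: status='offline' → outer ELSE → T11
sensor=W: status='fail' → inner[humidity >= 42] → T7
sensor=X: status='warn' → outer ELSE → T11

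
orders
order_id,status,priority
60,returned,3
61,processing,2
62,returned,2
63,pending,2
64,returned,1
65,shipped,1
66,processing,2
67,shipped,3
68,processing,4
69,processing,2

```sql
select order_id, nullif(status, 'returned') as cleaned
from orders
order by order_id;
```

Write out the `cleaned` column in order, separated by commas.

order_id=60: status=returned vs returned: equal → NULL
order_id=61: status=processing vs returned: differ → processing
order_id=62: status=returned vs returned: equal → NULL
order_id=63: status=pending vs returned: differ → pending
order_id=64: status=returned vs returned: equal → NULL
order_id=65: status=shipped vs returned: differ → shipped
order_id=66: status=processing vs returned: differ → processing
order_id=67: status=shipped vs returned: differ → shipped
order_id=68: status=processing vs returned: differ → processing
order_id=69: status=processing vs returned: differ → processing

NULL, processing, NULL, pending, NULL, shipped, processing, shipped, processing, processing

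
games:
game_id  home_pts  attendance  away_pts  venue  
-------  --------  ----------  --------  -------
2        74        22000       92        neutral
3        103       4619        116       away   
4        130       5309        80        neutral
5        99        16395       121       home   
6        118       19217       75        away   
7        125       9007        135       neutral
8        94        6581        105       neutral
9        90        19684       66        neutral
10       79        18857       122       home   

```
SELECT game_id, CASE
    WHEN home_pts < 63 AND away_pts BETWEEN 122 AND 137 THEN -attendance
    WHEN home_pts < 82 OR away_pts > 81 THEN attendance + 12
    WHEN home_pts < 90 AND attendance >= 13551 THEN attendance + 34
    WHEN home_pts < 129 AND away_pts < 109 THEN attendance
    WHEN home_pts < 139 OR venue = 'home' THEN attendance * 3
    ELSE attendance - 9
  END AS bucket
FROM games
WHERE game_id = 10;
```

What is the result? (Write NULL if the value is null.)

game_id = 10: home_pts=79, attendance=18857, away_pts=122, venue=home.
home_pts < 63 AND away_pts BETWEEN 122 AND 137 → false
home_pts < 82 OR away_pts > 81 → true → 18869

18869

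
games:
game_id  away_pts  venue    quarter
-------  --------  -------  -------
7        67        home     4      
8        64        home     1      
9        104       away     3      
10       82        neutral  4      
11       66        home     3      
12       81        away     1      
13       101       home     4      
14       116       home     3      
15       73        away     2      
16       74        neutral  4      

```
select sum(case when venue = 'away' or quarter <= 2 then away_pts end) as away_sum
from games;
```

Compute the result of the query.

game_id=7: ✗
game_id=8: ✓ → 64
game_id=9: ✓ → 104
game_id=10: ✗
game_id=11: ✗
game_id=12: ✓ → 81
game_id=13: ✗
game_id=14: ✗
game_id=15: ✓ → 73
game_id=16: ✗
away_sum = 64 + 104 + 81 + 73 = 322

322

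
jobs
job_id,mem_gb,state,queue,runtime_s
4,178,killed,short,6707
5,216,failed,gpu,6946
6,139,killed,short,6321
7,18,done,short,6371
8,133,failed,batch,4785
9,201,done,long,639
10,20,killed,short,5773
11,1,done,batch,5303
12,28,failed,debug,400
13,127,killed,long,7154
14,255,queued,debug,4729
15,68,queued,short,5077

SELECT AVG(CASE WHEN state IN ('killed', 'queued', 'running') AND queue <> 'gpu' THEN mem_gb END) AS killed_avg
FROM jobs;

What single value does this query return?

job_id=4: ✓ → 178
job_id=5: ✗
job_id=6: ✓ → 139
job_id=7: ✗
job_id=8: ✗
job_id=9: ✗
job_id=10: ✓ → 20
job_id=11: ✗
job_id=12: ✗
job_id=13: ✓ → 127
job_id=14: ✓ → 255
job_id=15: ✓ → 68
killed_avg = (178 + 139 + 20 + 127 + 255 + 68) / 6 = 131.1666666667

131.1666666667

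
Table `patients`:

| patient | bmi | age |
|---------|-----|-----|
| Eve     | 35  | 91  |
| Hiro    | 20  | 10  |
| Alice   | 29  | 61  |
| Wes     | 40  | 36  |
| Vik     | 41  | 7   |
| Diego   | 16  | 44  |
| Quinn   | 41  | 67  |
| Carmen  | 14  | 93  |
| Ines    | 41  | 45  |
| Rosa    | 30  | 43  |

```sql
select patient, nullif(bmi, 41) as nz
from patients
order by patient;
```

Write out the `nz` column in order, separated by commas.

29, 14, 16, 35, 20, NULL, NULL, 30, NULL, 40

patient=Alice: bmi=29 vs 41: differ → 29
patient=Carmen: bmi=14 vs 41: differ → 14
patient=Diego: bmi=16 vs 41: differ → 16
patient=Eve: bmi=35 vs 41: differ → 35
patient=Hiro: bmi=20 vs 41: differ → 20
patient=Ines: bmi=41 vs 41: equal → NULL
patient=Quinn: bmi=41 vs 41: equal → NULL
patient=Rosa: bmi=30 vs 41: differ → 30
patient=Vik: bmi=41 vs 41: equal → NULL
patient=Wes: bmi=40 vs 41: differ → 40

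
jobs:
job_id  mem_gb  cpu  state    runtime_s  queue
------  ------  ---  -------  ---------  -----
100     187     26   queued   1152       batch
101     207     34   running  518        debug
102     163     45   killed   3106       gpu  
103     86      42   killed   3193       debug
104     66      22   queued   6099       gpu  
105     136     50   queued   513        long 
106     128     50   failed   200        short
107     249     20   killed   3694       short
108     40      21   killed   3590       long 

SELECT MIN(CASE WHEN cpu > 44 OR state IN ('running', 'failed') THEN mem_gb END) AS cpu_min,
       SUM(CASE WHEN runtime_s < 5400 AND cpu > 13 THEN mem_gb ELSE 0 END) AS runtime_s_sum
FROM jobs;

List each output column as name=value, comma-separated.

[cpu_min: cpu > 44 OR state IN ('running', 'failed')]
job_id=100: ✗
job_id=101: ✓ → 207
job_id=102: ✓ → 163
job_id=103: ✗
job_id=104: ✗
job_id=105: ✓ → 136
job_id=106: ✓ → 128
job_id=107: ✗
job_id=108: ✗
cpu_min = MIN(207, 163, 136, 128) = 128
—
[runtime_s_sum: runtime_s < 5400 AND cpu > 13]
job_id=100: ✓ → 187
job_id=101: ✓ → 207
job_id=102: ✓ → 163
job_id=103: ✓ → 86
job_id=104: ✗
job_id=105: ✓ → 136
job_id=106: ✓ → 128
job_id=107: ✓ → 249
job_id=108: ✓ → 40
runtime_s_sum = 187 + 207 + 163 + 86 + 136 + 128 + 249 + 40 = 1196

cpu_min=128, runtime_s_sum=1196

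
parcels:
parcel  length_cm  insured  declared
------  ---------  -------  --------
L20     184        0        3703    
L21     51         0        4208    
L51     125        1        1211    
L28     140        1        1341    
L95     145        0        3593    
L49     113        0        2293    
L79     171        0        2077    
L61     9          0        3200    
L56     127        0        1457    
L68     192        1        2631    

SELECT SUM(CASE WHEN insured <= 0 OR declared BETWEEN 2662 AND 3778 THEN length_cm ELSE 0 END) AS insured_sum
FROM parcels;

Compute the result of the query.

800

parcel=L20: ✓ → 184
parcel=L21: ✓ → 51
parcel=L51: ✗
parcel=L28: ✗
parcel=L95: ✓ → 145
parcel=L49: ✓ → 113
parcel=L79: ✓ → 171
parcel=L61: ✓ → 9
parcel=L56: ✓ → 127
parcel=L68: ✗
insured_sum = 184 + 51 + 145 + 113 + 171 + 9 + 127 = 800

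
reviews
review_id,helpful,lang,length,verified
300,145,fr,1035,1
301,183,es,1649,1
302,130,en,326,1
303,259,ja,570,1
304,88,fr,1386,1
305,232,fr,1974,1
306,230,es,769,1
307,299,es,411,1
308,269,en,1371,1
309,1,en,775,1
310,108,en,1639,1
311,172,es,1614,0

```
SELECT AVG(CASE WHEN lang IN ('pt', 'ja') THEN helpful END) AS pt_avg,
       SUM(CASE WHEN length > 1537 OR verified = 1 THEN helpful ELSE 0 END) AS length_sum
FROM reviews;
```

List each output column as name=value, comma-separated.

[pt_avg: lang IN ('pt', 'ja')]
review_id=300: ✗
review_id=301: ✗
review_id=302: ✗
review_id=303: ✓ → 259
review_id=304: ✗
review_id=305: ✗
review_id=306: ✗
review_id=307: ✗
review_id=308: ✗
review_id=309: ✗
review_id=310: ✗
review_id=311: ✗
pt_avg = 259
—
[length_sum: length > 1537 OR verified = 1]
review_id=300: ✓ → 145
review_id=301: ✓ → 183
review_id=302: ✓ → 130
review_id=303: ✓ → 259
review_id=304: ✓ → 88
review_id=305: ✓ → 232
review_id=306: ✓ → 230
review_id=307: ✓ → 299
review_id=308: ✓ → 269
review_id=309: ✓ → 1
review_id=310: ✓ → 108
review_id=311: ✓ → 172
length_sum = 145 + 183 + 130 + 259 + 88 + 232 + 230 + 299 + 269 + 1 + 108 + 172 = 2116

pt_avg=259, length_sum=2116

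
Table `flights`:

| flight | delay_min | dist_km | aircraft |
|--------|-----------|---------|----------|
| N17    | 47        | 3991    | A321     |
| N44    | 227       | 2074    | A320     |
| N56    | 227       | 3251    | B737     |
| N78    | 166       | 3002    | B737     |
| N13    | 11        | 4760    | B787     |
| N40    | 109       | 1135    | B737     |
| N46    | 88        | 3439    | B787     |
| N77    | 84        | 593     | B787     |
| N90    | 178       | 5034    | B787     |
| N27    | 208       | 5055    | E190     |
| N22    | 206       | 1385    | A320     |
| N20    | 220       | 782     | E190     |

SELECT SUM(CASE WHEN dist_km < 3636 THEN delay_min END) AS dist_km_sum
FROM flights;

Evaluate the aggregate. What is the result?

1327

flight=N17: ✗
flight=N44: ✓ → 227
flight=N56: ✓ → 227
flight=N78: ✓ → 166
flight=N13: ✗
flight=N40: ✓ → 109
flight=N46: ✓ → 88
flight=N77: ✓ → 84
flight=N90: ✗
flight=N27: ✗
flight=N22: ✓ → 206
flight=N20: ✓ → 220
dist_km_sum = 227 + 227 + 166 + 109 + 88 + 84 + 206 + 220 = 1327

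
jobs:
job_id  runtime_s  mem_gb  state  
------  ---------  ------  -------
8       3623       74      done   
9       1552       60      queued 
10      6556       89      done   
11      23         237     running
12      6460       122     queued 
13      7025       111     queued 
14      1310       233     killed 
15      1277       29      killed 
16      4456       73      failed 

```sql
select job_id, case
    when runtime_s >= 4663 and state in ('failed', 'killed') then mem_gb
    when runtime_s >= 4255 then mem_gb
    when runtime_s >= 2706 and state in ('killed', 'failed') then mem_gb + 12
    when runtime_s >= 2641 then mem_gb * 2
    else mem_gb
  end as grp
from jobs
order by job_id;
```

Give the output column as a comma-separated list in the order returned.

148, 60, 89, 237, 122, 111, 233, 29, 73

job_id=8: runtime_s >= 2641 → 148
job_id=9: ELSE → 60
job_id=10: runtime_s >= 4255 → 89
job_id=11: ELSE → 237
job_id=12: runtime_s >= 4255 → 122
job_id=13: runtime_s >= 4255 → 111
job_id=14: ELSE → 233
job_id=15: ELSE → 29
job_id=16: runtime_s >= 4255 → 73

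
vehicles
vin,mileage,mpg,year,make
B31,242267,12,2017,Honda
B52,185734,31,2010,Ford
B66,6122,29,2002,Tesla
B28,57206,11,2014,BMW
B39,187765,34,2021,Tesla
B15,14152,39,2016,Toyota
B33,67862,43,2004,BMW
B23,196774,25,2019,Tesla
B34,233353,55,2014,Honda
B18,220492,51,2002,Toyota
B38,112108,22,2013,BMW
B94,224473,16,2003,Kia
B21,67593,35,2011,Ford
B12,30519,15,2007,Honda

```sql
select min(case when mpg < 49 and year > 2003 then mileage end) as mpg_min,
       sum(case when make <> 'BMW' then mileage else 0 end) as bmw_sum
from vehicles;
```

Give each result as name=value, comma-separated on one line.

mpg_min=14152, bmw_sum=1609244

[mpg_min: mpg < 49 and year > 2003]
vin=B31: ✓ → 242267
vin=B52: ✓ → 185734
vin=B66: ✗
vin=B28: ✓ → 57206
vin=B39: ✓ → 187765
vin=B15: ✓ → 14152
vin=B33: ✓ → 67862
vin=B23: ✓ → 196774
vin=B34: ✗
vin=B18: ✗
vin=B38: ✓ → 112108
vin=B94: ✗
vin=B21: ✓ → 67593
vin=B12: ✓ → 30519
mpg_min = MIN(242267, 185734, 57206, 187765, 14152, 67862, 196774, 112108, 67593, 30519) = 14152
—
[bmw_sum: make <> 'BMW']
vin=B31: ✓ → 242267
vin=B52: ✓ → 185734
vin=B66: ✓ → 6122
vin=B28: ✗
vin=B39: ✓ → 187765
vin=B15: ✓ → 14152
vin=B33: ✗
vin=B23: ✓ → 196774
vin=B34: ✓ → 233353
vin=B18: ✓ → 220492
vin=B38: ✗
vin=B94: ✓ → 224473
vin=B21: ✓ → 67593
vin=B12: ✓ → 30519
bmw_sum = 242267 + 185734 + 6122 + 187765 + 14152 + 196774 + 233353 + 220492 + 224473 + 67593 + 30519 = 1609244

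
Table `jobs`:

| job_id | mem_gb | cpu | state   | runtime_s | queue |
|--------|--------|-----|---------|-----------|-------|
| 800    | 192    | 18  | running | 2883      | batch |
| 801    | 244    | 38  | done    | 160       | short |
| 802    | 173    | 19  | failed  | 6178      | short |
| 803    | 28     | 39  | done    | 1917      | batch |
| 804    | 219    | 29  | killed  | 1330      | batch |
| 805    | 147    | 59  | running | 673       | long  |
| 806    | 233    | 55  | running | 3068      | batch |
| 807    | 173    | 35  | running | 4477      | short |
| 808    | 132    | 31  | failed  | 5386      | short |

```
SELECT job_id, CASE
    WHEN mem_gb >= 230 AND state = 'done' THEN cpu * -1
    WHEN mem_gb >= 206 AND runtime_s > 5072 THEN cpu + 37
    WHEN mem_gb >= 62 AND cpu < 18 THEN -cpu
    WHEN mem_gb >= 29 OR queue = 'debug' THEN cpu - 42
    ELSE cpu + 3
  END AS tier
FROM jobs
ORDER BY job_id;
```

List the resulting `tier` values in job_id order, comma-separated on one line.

job_id=800: mem_gb >= 29 OR queue = 'debug' → -24
job_id=801: mem_gb >= 230 AND state = 'done' → -38
job_id=802: mem_gb >= 29 OR queue = 'debug' → -23
job_id=803: ELSE → 42
job_id=804: mem_gb >= 29 OR queue = 'debug' → -13
job_id=805: mem_gb >= 29 OR queue = 'debug' → 17
job_id=806: mem_gb >= 29 OR queue = 'debug' → 13
job_id=807: mem_gb >= 29 OR queue = 'debug' → -7
job_id=808: mem_gb >= 29 OR queue = 'debug' → -11

-24, -38, -23, 42, -13, 17, 13, -7, -11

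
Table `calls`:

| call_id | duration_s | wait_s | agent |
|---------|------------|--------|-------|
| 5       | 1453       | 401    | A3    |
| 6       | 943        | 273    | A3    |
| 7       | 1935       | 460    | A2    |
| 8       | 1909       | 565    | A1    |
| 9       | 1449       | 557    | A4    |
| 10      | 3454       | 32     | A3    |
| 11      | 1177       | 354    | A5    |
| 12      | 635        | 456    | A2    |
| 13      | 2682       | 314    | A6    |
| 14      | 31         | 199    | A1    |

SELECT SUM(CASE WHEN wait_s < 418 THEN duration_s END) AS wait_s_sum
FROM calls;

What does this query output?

call_id=5: ✓ → 1453
call_id=6: ✓ → 943
call_id=7: ✗
call_id=8: ✗
call_id=9: ✗
call_id=10: ✓ → 3454
call_id=11: ✓ → 1177
call_id=12: ✗
call_id=13: ✓ → 2682
call_id=14: ✓ → 31
wait_s_sum = 1453 + 943 + 3454 + 1177 + 2682 + 31 = 9740

9740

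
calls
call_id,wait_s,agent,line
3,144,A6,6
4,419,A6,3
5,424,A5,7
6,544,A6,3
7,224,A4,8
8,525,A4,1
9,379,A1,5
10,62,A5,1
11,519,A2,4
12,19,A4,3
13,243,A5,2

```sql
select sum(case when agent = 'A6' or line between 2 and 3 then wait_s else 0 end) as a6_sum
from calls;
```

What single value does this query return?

1369

call_id=3: ✓ → 144
call_id=4: ✓ → 419
call_id=5: ✗
call_id=6: ✓ → 544
call_id=7: ✗
call_id=8: ✗
call_id=9: ✗
call_id=10: ✗
call_id=11: ✗
call_id=12: ✓ → 19
call_id=13: ✓ → 243
a6_sum = 144 + 419 + 544 + 19 + 243 = 1369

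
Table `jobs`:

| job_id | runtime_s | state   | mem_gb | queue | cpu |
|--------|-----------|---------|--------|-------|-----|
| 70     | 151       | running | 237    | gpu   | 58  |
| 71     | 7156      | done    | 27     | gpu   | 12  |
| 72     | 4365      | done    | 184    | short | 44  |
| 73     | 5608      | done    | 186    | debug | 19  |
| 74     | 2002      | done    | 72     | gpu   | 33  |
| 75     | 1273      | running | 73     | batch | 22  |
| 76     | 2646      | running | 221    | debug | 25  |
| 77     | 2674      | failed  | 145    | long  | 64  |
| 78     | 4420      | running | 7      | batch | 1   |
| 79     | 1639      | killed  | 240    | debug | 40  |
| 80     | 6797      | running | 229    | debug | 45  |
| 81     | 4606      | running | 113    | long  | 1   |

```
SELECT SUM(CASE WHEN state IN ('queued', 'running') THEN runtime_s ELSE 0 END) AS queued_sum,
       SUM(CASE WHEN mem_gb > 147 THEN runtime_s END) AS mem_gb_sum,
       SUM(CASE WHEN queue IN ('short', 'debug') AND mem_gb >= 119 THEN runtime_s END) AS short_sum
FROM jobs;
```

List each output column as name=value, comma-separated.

[queued_sum: state IN ('queued', 'running')]
job_id=70: ✓ → 151
job_id=71: ✗
job_id=72: ✗
job_id=73: ✗
job_id=74: ✗
job_id=75: ✓ → 1273
job_id=76: ✓ → 2646
job_id=77: ✗
job_id=78: ✓ → 4420
job_id=79: ✗
job_id=80: ✓ → 6797
job_id=81: ✓ → 4606
queued_sum = 151 + 1273 + 2646 + 4420 + 6797 + 4606 = 19893
—
[mem_gb_sum: mem_gb > 147]
job_id=70: ✓ → 151
job_id=71: ✗
job_id=72: ✓ → 4365
job_id=73: ✓ → 5608
job_id=74: ✗
job_id=75: ✗
job_id=76: ✓ → 2646
job_id=77: ✗
job_id=78: ✗
job_id=79: ✓ → 1639
job_id=80: ✓ → 6797
job_id=81: ✗
mem_gb_sum = 151 + 4365 + 5608 + 2646 + 1639 + 6797 = 21206
—
[short_sum: queue IN ('short', 'debug') AND mem_gb >= 119]
job_id=70: ✗
job_id=71: ✗
job_id=72: ✓ → 4365
job_id=73: ✓ → 5608
job_id=74: ✗
job_id=75: ✗
job_id=76: ✓ → 2646
job_id=77: ✗
job_id=78: ✗
job_id=79: ✓ → 1639
job_id=80: ✓ → 6797
job_id=81: ✗
short_sum = 4365 + 5608 + 2646 + 1639 + 6797 = 21055

queued_sum=19893, mem_gb_sum=21206, short_sum=21055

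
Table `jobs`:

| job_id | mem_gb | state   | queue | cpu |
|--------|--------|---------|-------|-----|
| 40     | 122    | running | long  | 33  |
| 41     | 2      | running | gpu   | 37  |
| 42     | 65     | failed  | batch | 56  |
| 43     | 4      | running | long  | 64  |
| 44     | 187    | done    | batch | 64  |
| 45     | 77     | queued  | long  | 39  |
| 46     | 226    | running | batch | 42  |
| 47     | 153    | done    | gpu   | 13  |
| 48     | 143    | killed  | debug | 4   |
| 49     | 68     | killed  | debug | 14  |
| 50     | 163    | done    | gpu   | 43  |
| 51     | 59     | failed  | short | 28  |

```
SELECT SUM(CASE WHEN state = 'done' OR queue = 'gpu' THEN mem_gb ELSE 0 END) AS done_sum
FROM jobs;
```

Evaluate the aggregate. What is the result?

job_id=40: ✗
job_id=41: ✓ → 2
job_id=42: ✗
job_id=43: ✗
job_id=44: ✓ → 187
job_id=45: ✗
job_id=46: ✗
job_id=47: ✓ → 153
job_id=48: ✗
job_id=49: ✗
job_id=50: ✓ → 163
job_id=51: ✗
done_sum = 2 + 187 + 153 + 163 = 505

505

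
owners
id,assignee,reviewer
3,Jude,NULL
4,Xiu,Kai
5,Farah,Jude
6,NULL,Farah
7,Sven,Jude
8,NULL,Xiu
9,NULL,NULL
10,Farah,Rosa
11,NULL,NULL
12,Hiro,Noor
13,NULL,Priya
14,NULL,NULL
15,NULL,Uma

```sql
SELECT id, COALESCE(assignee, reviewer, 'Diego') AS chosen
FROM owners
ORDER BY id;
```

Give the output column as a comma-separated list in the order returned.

Jude, Xiu, Farah, Farah, Sven, Xiu, Diego, Farah, Diego, Hiro, Priya, Diego, Uma

id=3: assignee=Jude → Jude
id=4: assignee=Xiu → Xiu
id=5: assignee=Farah → Farah
id=6: assignee=NULL, reviewer=Farah → Farah
id=7: assignee=Sven → Sven
id=8: assignee=NULL, reviewer=Xiu → Xiu
id=9: assignee=NULL, reviewer=NULL, → literal Diego → Diego
id=10: assignee=Farah → Farah
id=11: assignee=NULL, reviewer=NULL, → literal Diego → Diego
id=12: assignee=Hiro → Hiro
id=13: assignee=NULL, reviewer=Priya → Priya
id=14: assignee=NULL, reviewer=NULL, → literal Diego → Diego
id=15: assignee=NULL, reviewer=Uma → Uma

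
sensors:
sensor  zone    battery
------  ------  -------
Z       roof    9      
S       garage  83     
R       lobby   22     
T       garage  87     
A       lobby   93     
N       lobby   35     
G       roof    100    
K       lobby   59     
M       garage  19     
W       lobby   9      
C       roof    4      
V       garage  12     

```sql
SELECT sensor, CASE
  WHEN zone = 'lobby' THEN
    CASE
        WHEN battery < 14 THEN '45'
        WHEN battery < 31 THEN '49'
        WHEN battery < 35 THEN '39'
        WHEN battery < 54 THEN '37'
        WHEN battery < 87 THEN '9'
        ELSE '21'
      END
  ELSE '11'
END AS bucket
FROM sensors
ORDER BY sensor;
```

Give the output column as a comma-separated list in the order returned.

21, 11, 11, 9, 11, 37, 49, 11, 11, 11, 45, 11

sensor=A: zone='lobby' → inner[ELSE] → 21
sensor=C: zone='roof' → outer ELSE → 11
sensor=G: zone='roof' → outer ELSE → 11
sensor=K: zone='lobby' → inner[battery < 87] → 9
sensor=M: zone='garage' → outer ELSE → 11
sensor=N: zone='lobby' → inner[battery < 54] → 37
sensor=R: zone='lobby' → inner[battery < 31] → 49
sensor=S: zone='garage' → outer ELSE → 11
sensor=T: zone='garage' → outer ELSE → 11
sensor=V: zone='garage' → outer ELSE → 11
sensor=W: zone='lobby' → inner[battery < 14] → 45
sensor=Z: zone='roof' → outer ELSE → 11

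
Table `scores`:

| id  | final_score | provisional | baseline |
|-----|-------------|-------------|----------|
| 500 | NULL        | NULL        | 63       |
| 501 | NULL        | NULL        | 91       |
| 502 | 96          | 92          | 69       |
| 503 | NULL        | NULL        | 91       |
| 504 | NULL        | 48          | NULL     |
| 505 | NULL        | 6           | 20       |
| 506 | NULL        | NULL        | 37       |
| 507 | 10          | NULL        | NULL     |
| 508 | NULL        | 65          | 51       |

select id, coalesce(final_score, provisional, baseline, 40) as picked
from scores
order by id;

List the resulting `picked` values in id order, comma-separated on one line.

id=500: final_score=NULL, provisional=NULL, baseline=63 → 63
id=501: final_score=NULL, provisional=NULL, baseline=91 → 91
id=502: final_score=96 → 96
id=503: final_score=NULL, provisional=NULL, baseline=91 → 91
id=504: final_score=NULL, provisional=48 → 48
id=505: final_score=NULL, provisional=6 → 6
id=506: final_score=NULL, provisional=NULL, baseline=37 → 37
id=507: final_score=10 → 10
id=508: final_score=NULL, provisional=65 → 65

63, 91, 96, 91, 48, 6, 37, 10, 65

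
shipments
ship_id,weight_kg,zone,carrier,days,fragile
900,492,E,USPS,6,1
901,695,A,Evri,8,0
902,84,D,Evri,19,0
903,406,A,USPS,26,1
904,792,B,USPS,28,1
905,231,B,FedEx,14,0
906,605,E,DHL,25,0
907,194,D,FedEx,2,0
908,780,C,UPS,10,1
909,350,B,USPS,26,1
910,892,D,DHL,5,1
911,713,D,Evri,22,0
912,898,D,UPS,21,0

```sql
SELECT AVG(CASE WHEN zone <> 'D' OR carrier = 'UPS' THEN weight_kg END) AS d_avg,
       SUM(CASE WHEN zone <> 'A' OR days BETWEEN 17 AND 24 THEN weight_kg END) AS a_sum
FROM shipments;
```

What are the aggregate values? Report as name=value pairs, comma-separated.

d_avg=583.2222222222, a_sum=6031

[d_avg: zone <> 'D' OR carrier = 'UPS']
ship_id=900: ✓ → 492
ship_id=901: ✓ → 695
ship_id=902: ✗
ship_id=903: ✓ → 406
ship_id=904: ✓ → 792
ship_id=905: ✓ → 231
ship_id=906: ✓ → 605
ship_id=907: ✗
ship_id=908: ✓ → 780
ship_id=909: ✓ → 350
ship_id=910: ✗
ship_id=911: ✗
ship_id=912: ✓ → 898
d_avg = (492 + 695 + 406 + 792 + 231 + 605 + 780 + 350 + 898) / 9 = 583.2222222222
—
[a_sum: zone <> 'A' OR days BETWEEN 17 AND 24]
ship_id=900: ✓ → 492
ship_id=901: ✗
ship_id=902: ✓ → 84
ship_id=903: ✗
ship_id=904: ✓ → 792
ship_id=905: ✓ → 231
ship_id=906: ✓ → 605
ship_id=907: ✓ → 194
ship_id=908: ✓ → 780
ship_id=909: ✓ → 350
ship_id=910: ✓ → 892
ship_id=911: ✓ → 713
ship_id=912: ✓ → 898
a_sum = 492 + 84 + 792 + 231 + 605 + 194 + 780 + 350 + 892 + 713 + 898 = 6031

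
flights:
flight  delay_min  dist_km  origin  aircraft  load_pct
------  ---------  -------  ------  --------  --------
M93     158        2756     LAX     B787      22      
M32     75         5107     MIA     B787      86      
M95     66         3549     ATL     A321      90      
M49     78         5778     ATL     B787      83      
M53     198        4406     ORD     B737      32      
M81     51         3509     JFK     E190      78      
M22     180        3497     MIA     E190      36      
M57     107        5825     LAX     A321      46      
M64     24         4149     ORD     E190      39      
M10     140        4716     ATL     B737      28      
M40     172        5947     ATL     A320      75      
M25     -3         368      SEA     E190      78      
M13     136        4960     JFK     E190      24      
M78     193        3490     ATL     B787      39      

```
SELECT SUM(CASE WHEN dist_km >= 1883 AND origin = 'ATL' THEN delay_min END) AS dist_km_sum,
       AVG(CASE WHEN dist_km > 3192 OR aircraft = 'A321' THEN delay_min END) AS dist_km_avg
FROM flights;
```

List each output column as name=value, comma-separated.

dist_km_sum=649, dist_km_avg=118.3333333333

[dist_km_sum: dist_km >= 1883 AND origin = 'ATL']
flight=M93: ✗
flight=M32: ✗
flight=M95: ✓ → 66
flight=M49: ✓ → 78
flight=M53: ✗
flight=M81: ✗
flight=M22: ✗
flight=M57: ✗
flight=M64: ✗
flight=M10: ✓ → 140
flight=M40: ✓ → 172
flight=M25: ✗
flight=M13: ✗
flight=M78: ✓ → 193
dist_km_sum = 66 + 78 + 140 + 172 + 193 = 649
—
[dist_km_avg: dist_km > 3192 OR aircraft = 'A321']
flight=M93: ✗
flight=M32: ✓ → 75
flight=M95: ✓ → 66
flight=M49: ✓ → 78
flight=M53: ✓ → 198
flight=M81: ✓ → 51
flight=M22: ✓ → 180
flight=M57: ✓ → 107
flight=M64: ✓ → 24
flight=M10: ✓ → 140
flight=M40: ✓ → 172
flight=M25: ✗
flight=M13: ✓ → 136
flight=M78: ✓ → 193
dist_km_avg = (75 + 66 + 78 + 198 + 51 + 180 + 107 + 24 + 140 + 172 + 136 + 193) / 12 = 118.3333333333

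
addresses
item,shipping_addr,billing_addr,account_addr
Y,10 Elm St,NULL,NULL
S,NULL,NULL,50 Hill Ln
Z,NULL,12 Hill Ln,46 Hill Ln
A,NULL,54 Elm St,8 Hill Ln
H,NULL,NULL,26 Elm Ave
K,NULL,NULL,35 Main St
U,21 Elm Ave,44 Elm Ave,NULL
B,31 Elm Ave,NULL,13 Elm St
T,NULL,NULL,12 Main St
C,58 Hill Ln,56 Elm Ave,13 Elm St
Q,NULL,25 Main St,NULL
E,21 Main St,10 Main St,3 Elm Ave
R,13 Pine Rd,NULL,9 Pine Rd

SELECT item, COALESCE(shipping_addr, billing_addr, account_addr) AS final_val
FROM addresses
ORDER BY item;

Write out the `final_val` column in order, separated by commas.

54 Elm St, 31 Elm Ave, 58 Hill Ln, 21 Main St, 26 Elm Ave, 35 Main St, 25 Main St, 13 Pine Rd, 50 Hill Ln, 12 Main St, 21 Elm Ave, 10 Elm St, 12 Hill Ln

item=A: shipping_addr=NULL, billing_addr=54 Elm St → 54 Elm St
item=B: shipping_addr=31 Elm Ave → 31 Elm Ave
item=C: shipping_addr=58 Hill Ln → 58 Hill Ln
item=E: shipping_addr=21 Main St → 21 Main St
item=H: shipping_addr=NULL, billing_addr=NULL, account_addr=26 Elm Ave → 26 Elm Ave
item=K: shipping_addr=NULL, billing_addr=NULL, account_addr=35 Main St → 35 Main St
item=Q: shipping_addr=NULL, billing_addr=25 Main St → 25 Main St
item=R: shipping_addr=13 Pine Rd → 13 Pine Rd
item=S: shipping_addr=NULL, billing_addr=NULL, account_addr=50 Hill Ln → 50 Hill Ln
item=T: shipping_addr=NULL, billing_addr=NULL, account_addr=12 Main St → 12 Main St
item=U: shipping_addr=21 Elm Ave → 21 Elm Ave
item=Y: shipping_addr=10 Elm St → 10 Elm St
item=Z: shipping_addr=NULL, billing_addr=12 Hill Ln → 12 Hill Ln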